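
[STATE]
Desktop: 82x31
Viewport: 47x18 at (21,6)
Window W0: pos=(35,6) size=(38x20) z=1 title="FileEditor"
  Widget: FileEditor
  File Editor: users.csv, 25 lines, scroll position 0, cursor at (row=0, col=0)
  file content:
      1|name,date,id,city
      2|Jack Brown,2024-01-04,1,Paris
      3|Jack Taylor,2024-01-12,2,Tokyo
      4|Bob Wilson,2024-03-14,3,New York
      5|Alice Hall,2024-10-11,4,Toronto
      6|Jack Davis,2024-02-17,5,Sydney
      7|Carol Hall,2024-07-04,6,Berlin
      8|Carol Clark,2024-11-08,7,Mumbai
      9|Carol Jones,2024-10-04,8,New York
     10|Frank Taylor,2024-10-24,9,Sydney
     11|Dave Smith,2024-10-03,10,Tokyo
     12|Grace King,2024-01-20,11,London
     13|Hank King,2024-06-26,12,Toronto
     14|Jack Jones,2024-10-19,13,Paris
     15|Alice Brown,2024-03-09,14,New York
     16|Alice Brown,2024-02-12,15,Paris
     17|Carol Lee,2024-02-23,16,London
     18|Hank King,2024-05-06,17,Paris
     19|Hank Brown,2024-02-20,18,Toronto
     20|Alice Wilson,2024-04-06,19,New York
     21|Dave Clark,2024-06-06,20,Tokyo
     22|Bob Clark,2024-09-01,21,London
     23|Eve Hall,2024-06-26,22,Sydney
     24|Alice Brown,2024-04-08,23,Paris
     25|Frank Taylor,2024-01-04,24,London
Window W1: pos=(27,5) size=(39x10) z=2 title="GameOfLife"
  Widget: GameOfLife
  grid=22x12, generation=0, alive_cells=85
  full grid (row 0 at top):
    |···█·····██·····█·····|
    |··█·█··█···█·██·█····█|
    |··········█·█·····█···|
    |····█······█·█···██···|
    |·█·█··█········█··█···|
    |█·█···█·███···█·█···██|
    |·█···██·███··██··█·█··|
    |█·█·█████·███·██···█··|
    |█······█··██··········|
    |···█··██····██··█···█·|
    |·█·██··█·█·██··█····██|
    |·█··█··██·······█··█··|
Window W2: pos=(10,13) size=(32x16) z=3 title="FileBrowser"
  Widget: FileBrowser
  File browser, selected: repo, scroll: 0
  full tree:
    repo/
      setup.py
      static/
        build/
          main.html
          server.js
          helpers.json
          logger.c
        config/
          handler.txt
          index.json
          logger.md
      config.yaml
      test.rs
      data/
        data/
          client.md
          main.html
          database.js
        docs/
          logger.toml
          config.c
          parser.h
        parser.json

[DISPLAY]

      ┃ GameOfLife                          ┃━━
      ┠─────────────────────────────────────┨  
      ┃Gen: 0                               ┃──
      ┃····█······█·█···██···               ┃  
      ┃·█·█··█········█··█···               ┃  
      ┃█·█···█·███···█·█···██               ┃  
      ┃·█···██·███··██··█·█··               ┃rk
━━━━━━━━━━━━━━━━━━━━┓██···█··               ┃o 
er                  ┃━━━━━━━━━━━━━━━━━━━━━━━┛  
────────────────────┨Hall,2024-07-04,6,Berlin  
/                   ┃Clark,2024-11-08,7,Mumbai 
py                  ┃Jones,2024-10-04,8,New Yor
atic/               ┃Taylor,2024-10-24,9,Sydney
.yaml               ┃mith,2024-10-03,10,Tokyo  
s                   ┃King,2024-01-20,11,London 
ta/                 ┃ing,2024-06-26,12,Toronto 
                    ┃ones,2024-10-19,13,Paris  
                    ┃Brown,2024-03-09,14,New Yo


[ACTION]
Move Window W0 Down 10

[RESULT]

      ┃ GameOfLife                          ┃  
      ┠─────────────────────────────────────┨  
      ┃Gen: 0                               ┃  
      ┃····█······█·█···██···               ┃  
      ┃·█·█··█········█··█···               ┃  
      ┃█·█···█·███···█·█···██               ┃━━
      ┃·█···██·███··██··█·█··               ┃  
━━━━━━━━━━━━━━━━━━━━┓██···█··               ┃──
er                  ┃━━━━━━━━━━━━━━━━━━━━━━━┛  
────────────────────┨rown,2024-01-04,1,Paris   
/                   ┃aylor,2024-01-12,2,Tokyo  
py                  ┃lson,2024-03-14,3,New York
atic/               ┃Hall,2024-10-11,4,Toronto 
.yaml               ┃avis,2024-02-17,5,Sydney  
s                   ┃Hall,2024-07-04,6,Berlin  
ta/                 ┃Clark,2024-11-08,7,Mumbai 
                    ┃Jones,2024-10-04,8,New Yor
                    ┃Taylor,2024-10-24,9,Sydney


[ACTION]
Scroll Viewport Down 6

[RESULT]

      ┃·█···██·███··██··█·█··               ┃  
━━━━━━━━━━━━━━━━━━━━┓██···█··               ┃──
er                  ┃━━━━━━━━━━━━━━━━━━━━━━━┛  
────────────────────┨rown,2024-01-04,1,Paris   
/                   ┃aylor,2024-01-12,2,Tokyo  
py                  ┃lson,2024-03-14,3,New York
atic/               ┃Hall,2024-10-11,4,Toronto 
.yaml               ┃avis,2024-02-17,5,Sydney  
s                   ┃Hall,2024-07-04,6,Berlin  
ta/                 ┃Clark,2024-11-08,7,Mumbai 
                    ┃Jones,2024-10-04,8,New Yor
                    ┃Taylor,2024-10-24,9,Sydney
                    ┃mith,2024-10-03,10,Tokyo  
                    ┃King,2024-01-20,11,London 
                    ┃ing,2024-06-26,12,Toronto 
                    ┃ones,2024-10-19,13,Paris  
━━━━━━━━━━━━━━━━━━━━┛Brown,2024-03-09,14,New Yo
              ┃Alice Brown,2024-02-12,15,Paris 


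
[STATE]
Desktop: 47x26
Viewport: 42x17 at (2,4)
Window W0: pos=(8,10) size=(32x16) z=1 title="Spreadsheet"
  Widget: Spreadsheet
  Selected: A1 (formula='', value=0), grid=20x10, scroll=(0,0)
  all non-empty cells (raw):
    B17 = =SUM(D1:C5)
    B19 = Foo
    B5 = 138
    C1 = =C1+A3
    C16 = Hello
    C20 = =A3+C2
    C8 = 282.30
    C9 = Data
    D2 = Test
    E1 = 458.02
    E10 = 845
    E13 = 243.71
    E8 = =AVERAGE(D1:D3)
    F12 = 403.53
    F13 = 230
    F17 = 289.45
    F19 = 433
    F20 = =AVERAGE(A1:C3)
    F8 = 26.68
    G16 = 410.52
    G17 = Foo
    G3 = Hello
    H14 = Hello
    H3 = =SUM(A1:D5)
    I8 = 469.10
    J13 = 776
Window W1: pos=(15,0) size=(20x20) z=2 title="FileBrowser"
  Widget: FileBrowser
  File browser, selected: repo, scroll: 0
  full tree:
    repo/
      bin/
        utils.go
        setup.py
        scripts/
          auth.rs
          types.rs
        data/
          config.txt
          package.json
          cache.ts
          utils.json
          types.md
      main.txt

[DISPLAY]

             ┃    [+] bin/      ┃         
             ┃    main.txt      ┃         
             ┃                  ┃         
             ┃                  ┃         
             ┃                  ┃         
             ┃                  ┃         
      ┏━━━━━━┃                  ┃━━━━┓    
      ┃ Sprea┃                  ┃    ┃    
      ┠──────┃                  ┃────┨    
      ┃A1:   ┃                  ┃    ┃    
      ┃      ┃                  ┃    ┃    
      ┃------┃                  ┃----┃    
      ┃  1   ┃                  ┃    ┃    
      ┃  2   ┃                  ┃ 0Te┃    
      ┃  3   ┃                  ┃ 0  ┃    
      ┃  4   ┗━━━━━━━━━━━━━━━━━━┛ 0  ┃    
      ┃  5        0     138       0  ┃    


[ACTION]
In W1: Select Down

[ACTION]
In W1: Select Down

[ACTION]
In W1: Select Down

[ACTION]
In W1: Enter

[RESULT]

             ┃    [+] bin/      ┃         
             ┃  > main.txt      ┃         
             ┃                  ┃         
             ┃                  ┃         
             ┃                  ┃         
             ┃                  ┃         
      ┏━━━━━━┃                  ┃━━━━┓    
      ┃ Sprea┃                  ┃    ┃    
      ┠──────┃                  ┃────┨    
      ┃A1:   ┃                  ┃    ┃    
      ┃      ┃                  ┃    ┃    
      ┃------┃                  ┃----┃    
      ┃  1   ┃                  ┃    ┃    
      ┃  2   ┃                  ┃ 0Te┃    
      ┃  3   ┃                  ┃ 0  ┃    
      ┃  4   ┗━━━━━━━━━━━━━━━━━━┛ 0  ┃    
      ┃  5        0     138       0  ┃    


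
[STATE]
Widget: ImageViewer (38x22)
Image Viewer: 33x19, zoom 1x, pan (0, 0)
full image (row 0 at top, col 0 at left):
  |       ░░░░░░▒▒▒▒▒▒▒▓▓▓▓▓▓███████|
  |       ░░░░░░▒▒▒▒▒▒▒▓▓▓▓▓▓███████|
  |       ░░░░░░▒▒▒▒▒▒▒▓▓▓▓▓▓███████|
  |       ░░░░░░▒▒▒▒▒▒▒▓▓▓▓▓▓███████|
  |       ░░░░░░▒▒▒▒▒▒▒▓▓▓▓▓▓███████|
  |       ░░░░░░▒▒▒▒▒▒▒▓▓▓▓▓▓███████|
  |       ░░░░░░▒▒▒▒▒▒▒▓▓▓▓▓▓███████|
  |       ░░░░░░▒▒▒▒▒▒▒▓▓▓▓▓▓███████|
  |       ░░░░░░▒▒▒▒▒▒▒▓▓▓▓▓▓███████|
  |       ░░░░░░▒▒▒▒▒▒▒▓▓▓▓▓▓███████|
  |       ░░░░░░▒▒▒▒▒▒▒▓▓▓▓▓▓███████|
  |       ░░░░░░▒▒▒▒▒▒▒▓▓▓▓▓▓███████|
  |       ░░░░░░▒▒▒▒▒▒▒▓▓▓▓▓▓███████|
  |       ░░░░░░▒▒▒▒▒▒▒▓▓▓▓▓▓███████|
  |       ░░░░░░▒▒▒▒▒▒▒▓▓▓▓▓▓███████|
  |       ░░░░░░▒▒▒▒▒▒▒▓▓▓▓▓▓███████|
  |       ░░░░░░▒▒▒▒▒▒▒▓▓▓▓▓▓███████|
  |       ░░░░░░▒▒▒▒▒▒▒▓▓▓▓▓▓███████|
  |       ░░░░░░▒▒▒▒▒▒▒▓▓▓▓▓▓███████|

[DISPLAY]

       ░░░░░░▒▒▒▒▒▒▒▓▓▓▓▓▓███████     
       ░░░░░░▒▒▒▒▒▒▒▓▓▓▓▓▓███████     
       ░░░░░░▒▒▒▒▒▒▒▓▓▓▓▓▓███████     
       ░░░░░░▒▒▒▒▒▒▒▓▓▓▓▓▓███████     
       ░░░░░░▒▒▒▒▒▒▒▓▓▓▓▓▓███████     
       ░░░░░░▒▒▒▒▒▒▒▓▓▓▓▓▓███████     
       ░░░░░░▒▒▒▒▒▒▒▓▓▓▓▓▓███████     
       ░░░░░░▒▒▒▒▒▒▒▓▓▓▓▓▓███████     
       ░░░░░░▒▒▒▒▒▒▒▓▓▓▓▓▓███████     
       ░░░░░░▒▒▒▒▒▒▒▓▓▓▓▓▓███████     
       ░░░░░░▒▒▒▒▒▒▒▓▓▓▓▓▓███████     
       ░░░░░░▒▒▒▒▒▒▒▓▓▓▓▓▓███████     
       ░░░░░░▒▒▒▒▒▒▒▓▓▓▓▓▓███████     
       ░░░░░░▒▒▒▒▒▒▒▓▓▓▓▓▓███████     
       ░░░░░░▒▒▒▒▒▒▒▓▓▓▓▓▓███████     
       ░░░░░░▒▒▒▒▒▒▒▓▓▓▓▓▓███████     
       ░░░░░░▒▒▒▒▒▒▒▓▓▓▓▓▓███████     
       ░░░░░░▒▒▒▒▒▒▒▓▓▓▓▓▓███████     
       ░░░░░░▒▒▒▒▒▒▒▓▓▓▓▓▓███████     
                                      
                                      
                                      


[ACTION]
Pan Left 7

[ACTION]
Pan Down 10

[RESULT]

       ░░░░░░▒▒▒▒▒▒▒▓▓▓▓▓▓███████     
       ░░░░░░▒▒▒▒▒▒▒▓▓▓▓▓▓███████     
       ░░░░░░▒▒▒▒▒▒▒▓▓▓▓▓▓███████     
       ░░░░░░▒▒▒▒▒▒▒▓▓▓▓▓▓███████     
       ░░░░░░▒▒▒▒▒▒▒▓▓▓▓▓▓███████     
       ░░░░░░▒▒▒▒▒▒▒▓▓▓▓▓▓███████     
       ░░░░░░▒▒▒▒▒▒▒▓▓▓▓▓▓███████     
       ░░░░░░▒▒▒▒▒▒▒▓▓▓▓▓▓███████     
       ░░░░░░▒▒▒▒▒▒▒▓▓▓▓▓▓███████     
                                      
                                      
                                      
                                      
                                      
                                      
                                      
                                      
                                      
                                      
                                      
                                      
                                      


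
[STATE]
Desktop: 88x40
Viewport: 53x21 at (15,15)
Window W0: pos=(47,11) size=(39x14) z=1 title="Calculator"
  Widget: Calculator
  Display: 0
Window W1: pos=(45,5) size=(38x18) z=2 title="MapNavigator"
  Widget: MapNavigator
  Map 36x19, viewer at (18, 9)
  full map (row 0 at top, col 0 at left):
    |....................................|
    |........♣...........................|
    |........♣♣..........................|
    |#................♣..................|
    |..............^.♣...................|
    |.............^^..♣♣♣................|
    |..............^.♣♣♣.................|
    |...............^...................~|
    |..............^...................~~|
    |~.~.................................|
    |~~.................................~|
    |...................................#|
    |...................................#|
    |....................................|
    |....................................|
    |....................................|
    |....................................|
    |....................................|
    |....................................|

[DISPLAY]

                              ┃~.~...............@...
                              ┃~~....................
                              ┃......................
                              ┃......................
                              ┃......................
                              ┃......................
                              ┃......................
                              ┗━━━━━━━━━━━━━━━━━━━━━━
                                ┃└───┴───┴───┴───┘   
                                ┗━━━━━━━━━━━━━━━━━━━━
                                                     
                                                     
                                                     
                                                     
                                                     
                                                     
                                                     
                                                     
                                                     
                                                     
                                                     


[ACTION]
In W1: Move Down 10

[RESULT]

                              ┃..................@...
                              ┃                      
                              ┃                      
                              ┃                      
                              ┃                      
                              ┃                      
                              ┃                      
                              ┗━━━━━━━━━━━━━━━━━━━━━━
                                ┃└───┴───┴───┴───┘   
                                ┗━━━━━━━━━━━━━━━━━━━━
                                                     
                                                     
                                                     
                                                     
                                                     
                                                     
                                                     
                                                     
                                                     
                                                     
                                                     


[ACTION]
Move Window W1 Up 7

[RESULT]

                              ┃                      
                              ┃                      
                              ┗━━━━━━━━━━━━━━━━━━━━━━
                                ┃│ 4 │ 5 │ 6 │ × │   
                                ┃├───┼───┼───┼───┤   
                                ┃│ 1 │ 2 │ 3 │ - │   
                                ┃├───┼───┼───┼───┤   
                                ┃│ 0 │ . │ = │ + │   
                                ┃└───┴───┴───┴───┘   
                                ┗━━━━━━━━━━━━━━━━━━━━
                                                     
                                                     
                                                     
                                                     
                                                     
                                                     
                                                     
                                                     
                                                     
                                                     
                                                     


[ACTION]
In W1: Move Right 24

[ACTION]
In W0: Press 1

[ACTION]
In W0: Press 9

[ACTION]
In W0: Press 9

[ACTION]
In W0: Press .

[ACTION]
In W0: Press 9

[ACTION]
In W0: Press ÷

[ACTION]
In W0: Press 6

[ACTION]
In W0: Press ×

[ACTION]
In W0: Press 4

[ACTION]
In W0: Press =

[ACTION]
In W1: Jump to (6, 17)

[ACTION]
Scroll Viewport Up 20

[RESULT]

                              ┏━━━━━━━━━━━━━━━━━━━━━━
                              ┃ MapNavigator         
                              ┠──────────────────────
                              ┃            ~~........
                              ┃            ..........
                              ┃            ..........
                              ┃            ..........
                              ┃            ..........
                              ┃            ..........
                              ┃            ..........
                              ┃            ......@...
                              ┃            ..........
                              ┃                      
                              ┃                      
                              ┃                      
                              ┃                      
                              ┃                      
                              ┗━━━━━━━━━━━━━━━━━━━━━━
                                ┃│ 4 │ 5 │ 6 │ × │   
                                ┃├───┼───┼───┼───┤   
                                ┃│ 1 │ 2 │ 3 │ - │   


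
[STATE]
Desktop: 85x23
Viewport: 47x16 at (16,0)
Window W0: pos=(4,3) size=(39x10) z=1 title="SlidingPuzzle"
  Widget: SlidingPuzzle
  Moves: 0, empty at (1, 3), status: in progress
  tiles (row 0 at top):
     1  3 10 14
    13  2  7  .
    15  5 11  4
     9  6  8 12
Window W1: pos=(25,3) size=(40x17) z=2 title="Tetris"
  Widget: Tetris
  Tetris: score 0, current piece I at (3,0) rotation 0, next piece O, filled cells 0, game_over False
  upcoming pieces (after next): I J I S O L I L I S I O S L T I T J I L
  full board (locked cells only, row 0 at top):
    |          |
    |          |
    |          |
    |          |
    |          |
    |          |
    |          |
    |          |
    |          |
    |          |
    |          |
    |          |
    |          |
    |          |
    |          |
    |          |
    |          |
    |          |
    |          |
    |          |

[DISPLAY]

                                               
                                               
                                               
━━━━━━━━━┏━━━━━━━━━━━━━━━━━━━━━━━━━━━━━━━━━━━━━
zle      ┃ Tetris                              
─────────┠─────────────────────────────────────
────┬────┃          │Next:                     
 10 │ 14 ┃          │▓▓                        
────┼────┃          │▓▓                        
  7 │    ┃          │                          
────┼────┃          │                          
 11 │  4 ┃          │                          
━━━━━━━━━┃          │Score:                    
         ┃          │0                         
         ┃          │                          
         ┃          │                          


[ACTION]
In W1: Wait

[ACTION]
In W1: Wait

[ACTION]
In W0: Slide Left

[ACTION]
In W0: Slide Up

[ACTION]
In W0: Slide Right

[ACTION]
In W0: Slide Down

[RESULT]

                                               
                                               
                                               
━━━━━━━━━┏━━━━━━━━━━━━━━━━━━━━━━━━━━━━━━━━━━━━━
zle      ┃ Tetris                              
─────────┠─────────────────────────────────────
────┬────┃          │Next:                     
 10 │ 14 ┃          │▓▓                        
────┼────┃          │▓▓                        
    │  4 ┃          │                          
────┼────┃          │                          
  7 │ 11 ┃          │                          
━━━━━━━━━┃          │Score:                    
         ┃          │0                         
         ┃          │                          
         ┃          │                          


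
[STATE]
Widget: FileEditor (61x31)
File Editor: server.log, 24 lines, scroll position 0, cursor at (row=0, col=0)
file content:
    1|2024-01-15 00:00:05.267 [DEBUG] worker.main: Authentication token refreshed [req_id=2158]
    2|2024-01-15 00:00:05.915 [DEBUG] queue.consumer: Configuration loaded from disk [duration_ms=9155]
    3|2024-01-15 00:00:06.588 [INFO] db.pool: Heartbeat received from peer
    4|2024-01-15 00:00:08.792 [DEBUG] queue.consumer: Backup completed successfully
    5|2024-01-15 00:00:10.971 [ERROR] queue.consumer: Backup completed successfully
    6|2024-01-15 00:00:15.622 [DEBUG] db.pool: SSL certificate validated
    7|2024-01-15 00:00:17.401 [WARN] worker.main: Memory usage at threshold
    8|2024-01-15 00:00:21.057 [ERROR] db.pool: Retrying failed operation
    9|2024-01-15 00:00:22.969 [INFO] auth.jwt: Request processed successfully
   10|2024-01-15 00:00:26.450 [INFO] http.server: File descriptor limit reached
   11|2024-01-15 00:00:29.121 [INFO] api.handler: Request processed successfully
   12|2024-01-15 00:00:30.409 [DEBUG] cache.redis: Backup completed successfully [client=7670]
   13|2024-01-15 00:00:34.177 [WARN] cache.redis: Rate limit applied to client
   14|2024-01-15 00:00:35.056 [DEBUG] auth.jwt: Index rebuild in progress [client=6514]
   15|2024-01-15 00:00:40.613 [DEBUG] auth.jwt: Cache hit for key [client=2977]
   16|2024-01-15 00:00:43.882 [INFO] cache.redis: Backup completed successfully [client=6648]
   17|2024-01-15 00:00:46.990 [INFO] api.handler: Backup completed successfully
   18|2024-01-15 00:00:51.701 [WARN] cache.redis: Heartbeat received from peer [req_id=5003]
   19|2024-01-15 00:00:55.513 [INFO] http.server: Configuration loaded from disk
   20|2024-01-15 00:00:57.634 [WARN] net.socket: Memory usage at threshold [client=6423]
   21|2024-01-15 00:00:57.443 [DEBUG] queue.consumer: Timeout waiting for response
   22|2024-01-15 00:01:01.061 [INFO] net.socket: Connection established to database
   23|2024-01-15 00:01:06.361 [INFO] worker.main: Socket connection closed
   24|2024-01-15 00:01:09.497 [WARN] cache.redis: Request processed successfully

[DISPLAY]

█024-01-15 00:00:05.267 [DEBUG] worker.main: Authentication ▲
2024-01-15 00:00:05.915 [DEBUG] queue.consumer: Configuratio█
2024-01-15 00:00:06.588 [INFO] db.pool: Heartbeat received f░
2024-01-15 00:00:08.792 [DEBUG] queue.consumer: Backup compl░
2024-01-15 00:00:10.971 [ERROR] queue.consumer: Backup compl░
2024-01-15 00:00:15.622 [DEBUG] db.pool: SSL certificate val░
2024-01-15 00:00:17.401 [WARN] worker.main: Memory usage at ░
2024-01-15 00:00:21.057 [ERROR] db.pool: Retrying failed ope░
2024-01-15 00:00:22.969 [INFO] auth.jwt: Request processed s░
2024-01-15 00:00:26.450 [INFO] http.server: File descriptor ░
2024-01-15 00:00:29.121 [INFO] api.handler: Request processe░
2024-01-15 00:00:30.409 [DEBUG] cache.redis: Backup complete░
2024-01-15 00:00:34.177 [WARN] cache.redis: Rate limit appli░
2024-01-15 00:00:35.056 [DEBUG] auth.jwt: Index rebuild in p░
2024-01-15 00:00:40.613 [DEBUG] auth.jwt: Cache hit for key ░
2024-01-15 00:00:43.882 [INFO] cache.redis: Backup completed░
2024-01-15 00:00:46.990 [INFO] api.handler: Backup completed░
2024-01-15 00:00:51.701 [WARN] cache.redis: Heartbeat receiv░
2024-01-15 00:00:55.513 [INFO] http.server: Configuration lo░
2024-01-15 00:00:57.634 [WARN] net.socket: Memory usage at t░
2024-01-15 00:00:57.443 [DEBUG] queue.consumer: Timeout wait░
2024-01-15 00:01:01.061 [INFO] net.socket: Connection establ░
2024-01-15 00:01:06.361 [INFO] worker.main: Socket connectio░
2024-01-15 00:01:09.497 [WARN] cache.redis: Request processe░
                                                            ░
                                                            ░
                                                            ░
                                                            ░
                                                            ░
                                                            ░
                                                            ▼


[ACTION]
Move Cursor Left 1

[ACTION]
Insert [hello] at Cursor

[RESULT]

hello█024-01-15 00:00:05.267 [DEBUG] worker.main: Authentica▲
2024-01-15 00:00:05.915 [DEBUG] queue.consumer: Configuratio█
2024-01-15 00:00:06.588 [INFO] db.pool: Heartbeat received f░
2024-01-15 00:00:08.792 [DEBUG] queue.consumer: Backup compl░
2024-01-15 00:00:10.971 [ERROR] queue.consumer: Backup compl░
2024-01-15 00:00:15.622 [DEBUG] db.pool: SSL certificate val░
2024-01-15 00:00:17.401 [WARN] worker.main: Memory usage at ░
2024-01-15 00:00:21.057 [ERROR] db.pool: Retrying failed ope░
2024-01-15 00:00:22.969 [INFO] auth.jwt: Request processed s░
2024-01-15 00:00:26.450 [INFO] http.server: File descriptor ░
2024-01-15 00:00:29.121 [INFO] api.handler: Request processe░
2024-01-15 00:00:30.409 [DEBUG] cache.redis: Backup complete░
2024-01-15 00:00:34.177 [WARN] cache.redis: Rate limit appli░
2024-01-15 00:00:35.056 [DEBUG] auth.jwt: Index rebuild in p░
2024-01-15 00:00:40.613 [DEBUG] auth.jwt: Cache hit for key ░
2024-01-15 00:00:43.882 [INFO] cache.redis: Backup completed░
2024-01-15 00:00:46.990 [INFO] api.handler: Backup completed░
2024-01-15 00:00:51.701 [WARN] cache.redis: Heartbeat receiv░
2024-01-15 00:00:55.513 [INFO] http.server: Configuration lo░
2024-01-15 00:00:57.634 [WARN] net.socket: Memory usage at t░
2024-01-15 00:00:57.443 [DEBUG] queue.consumer: Timeout wait░
2024-01-15 00:01:01.061 [INFO] net.socket: Connection establ░
2024-01-15 00:01:06.361 [INFO] worker.main: Socket connectio░
2024-01-15 00:01:09.497 [WARN] cache.redis: Request processe░
                                                            ░
                                                            ░
                                                            ░
                                                            ░
                                                            ░
                                                            ░
                                                            ▼


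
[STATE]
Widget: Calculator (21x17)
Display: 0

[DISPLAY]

                    0
┌───┬───┬───┬───┐    
│ 7 │ 8 │ 9 │ ÷ │    
├───┼───┼───┼───┤    
│ 4 │ 5 │ 6 │ × │    
├───┼───┼───┼───┤    
│ 1 │ 2 │ 3 │ - │    
├───┼───┼───┼───┤    
│ 0 │ . │ = │ + │    
├───┼───┼───┼───┤    
│ C │ MC│ MR│ M+│    
└───┴───┴───┴───┘    
                     
                     
                     
                     
                     


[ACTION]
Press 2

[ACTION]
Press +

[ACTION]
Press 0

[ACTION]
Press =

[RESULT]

                    2
┌───┬───┬───┬───┐    
│ 7 │ 8 │ 9 │ ÷ │    
├───┼───┼───┼───┤    
│ 4 │ 5 │ 6 │ × │    
├───┼───┼───┼───┤    
│ 1 │ 2 │ 3 │ - │    
├───┼───┼───┼───┤    
│ 0 │ . │ = │ + │    
├───┼───┼───┼───┤    
│ C │ MC│ MR│ M+│    
└───┴───┴───┴───┘    
                     
                     
                     
                     
                     


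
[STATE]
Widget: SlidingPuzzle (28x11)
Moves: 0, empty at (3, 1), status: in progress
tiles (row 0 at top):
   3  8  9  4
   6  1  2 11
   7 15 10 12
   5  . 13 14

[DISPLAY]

┌────┬────┬────┬────┐       
│  3 │  8 │  9 │  4 │       
├────┼────┼────┼────┤       
│  6 │  1 │  2 │ 11 │       
├────┼────┼────┼────┤       
│  7 │ 15 │ 10 │ 12 │       
├────┼────┼────┼────┤       
│  5 │    │ 13 │ 14 │       
└────┴────┴────┴────┘       
Moves: 0                    
                            


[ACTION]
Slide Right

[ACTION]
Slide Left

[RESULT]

┌────┬────┬────┬────┐       
│  3 │  8 │  9 │  4 │       
├────┼────┼────┼────┤       
│  6 │  1 │  2 │ 11 │       
├────┼────┼────┼────┤       
│  7 │ 15 │ 10 │ 12 │       
├────┼────┼────┼────┤       
│  5 │    │ 13 │ 14 │       
└────┴────┴────┴────┘       
Moves: 2                    
                            


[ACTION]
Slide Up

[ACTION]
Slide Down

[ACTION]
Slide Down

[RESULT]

┌────┬────┬────┬────┐       
│  3 │  8 │  9 │  4 │       
├────┼────┼────┼────┤       
│  6 │    │  2 │ 11 │       
├────┼────┼────┼────┤       
│  7 │  1 │ 10 │ 12 │       
├────┼────┼────┼────┤       
│  5 │ 15 │ 13 │ 14 │       
└────┴────┴────┴────┘       
Moves: 4                    
                            


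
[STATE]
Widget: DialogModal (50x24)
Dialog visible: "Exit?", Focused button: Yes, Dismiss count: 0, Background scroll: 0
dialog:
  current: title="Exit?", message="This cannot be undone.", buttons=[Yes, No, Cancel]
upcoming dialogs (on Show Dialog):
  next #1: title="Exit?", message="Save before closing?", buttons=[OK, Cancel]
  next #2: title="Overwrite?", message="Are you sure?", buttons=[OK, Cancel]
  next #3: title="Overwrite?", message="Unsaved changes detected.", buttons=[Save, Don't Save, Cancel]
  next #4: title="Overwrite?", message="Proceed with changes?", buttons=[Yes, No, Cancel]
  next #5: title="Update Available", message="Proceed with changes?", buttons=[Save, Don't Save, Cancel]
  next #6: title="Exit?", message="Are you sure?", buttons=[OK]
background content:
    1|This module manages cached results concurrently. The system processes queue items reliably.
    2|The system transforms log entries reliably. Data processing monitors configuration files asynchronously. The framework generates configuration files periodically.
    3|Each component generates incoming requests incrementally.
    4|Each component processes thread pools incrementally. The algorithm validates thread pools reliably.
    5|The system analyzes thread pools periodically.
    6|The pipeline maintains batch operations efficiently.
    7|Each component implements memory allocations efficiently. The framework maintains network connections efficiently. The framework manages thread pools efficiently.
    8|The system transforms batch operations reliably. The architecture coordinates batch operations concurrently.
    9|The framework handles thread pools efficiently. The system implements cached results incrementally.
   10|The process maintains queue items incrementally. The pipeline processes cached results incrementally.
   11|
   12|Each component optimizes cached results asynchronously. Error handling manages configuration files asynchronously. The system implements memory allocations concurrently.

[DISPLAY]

This module manages cached results concurrently. T
The system transforms log entries reliably. Data p
Each component generates incoming requests increme
Each component processes thread pools incrementall
The system analyzes thread pools periodically.    
The pipeline maintains batch operations efficientl
Each component implements memory allocations effic
The system transforms batch operations reliably. T
The framework handles thread pools efficiently. Th
The process ┌────────────────────────┐ementally. T
            │         Exit?          │            
Each compone│ This cannot be undone. │s asynchrono
            │  [Yes]  No   Cancel    │            
            └────────────────────────┘            
                                                  
                                                  
                                                  
                                                  
                                                  
                                                  
                                                  
                                                  
                                                  
                                                  


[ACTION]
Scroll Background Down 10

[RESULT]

                                                  
Each component optimizes cached results asynchrono
                                                  
                                                  
                                                  
                                                  
                                                  
                                                  
                                                  
            ┌────────────────────────┐            
            │         Exit?          │            
            │ This cannot be undone. │            
            │  [Yes]  No   Cancel    │            
            └────────────────────────┘            
                                                  
                                                  
                                                  
                                                  
                                                  
                                                  
                                                  
                                                  
                                                  
                                                  


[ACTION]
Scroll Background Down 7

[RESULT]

Each component optimizes cached results asynchrono
                                                  
                                                  
                                                  
                                                  
                                                  
                                                  
                                                  
                                                  
            ┌────────────────────────┐            
            │         Exit?          │            
            │ This cannot be undone. │            
            │  [Yes]  No   Cancel    │            
            └────────────────────────┘            
                                                  
                                                  
                                                  
                                                  
                                                  
                                                  
                                                  
                                                  
                                                  
                                                  


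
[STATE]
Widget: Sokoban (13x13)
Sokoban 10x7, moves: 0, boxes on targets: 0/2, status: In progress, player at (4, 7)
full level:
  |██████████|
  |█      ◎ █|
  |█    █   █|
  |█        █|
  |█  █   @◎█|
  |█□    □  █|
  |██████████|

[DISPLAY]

██████████   
█      ◎ █   
█    █   █   
█        █   
█  █   @◎█   
█□    □  █   
██████████   
Moves: 0  0/2
             
             
             
             
             


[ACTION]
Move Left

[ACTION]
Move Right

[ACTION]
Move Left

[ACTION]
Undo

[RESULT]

██████████   
█      ◎ █   
█    █   █   
█        █   
█  █   @◎█   
█□    □  █   
██████████   
Moves: 2  0/2
             
             
             
             
             


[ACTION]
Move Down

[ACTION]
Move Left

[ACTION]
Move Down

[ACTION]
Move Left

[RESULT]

██████████   
█      ◎ █   
█    █   █   
█        █   
█  █    ◎█   
█□  □@   █   
██████████   
Moves: 5  0/2
             
             
             
             
             
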